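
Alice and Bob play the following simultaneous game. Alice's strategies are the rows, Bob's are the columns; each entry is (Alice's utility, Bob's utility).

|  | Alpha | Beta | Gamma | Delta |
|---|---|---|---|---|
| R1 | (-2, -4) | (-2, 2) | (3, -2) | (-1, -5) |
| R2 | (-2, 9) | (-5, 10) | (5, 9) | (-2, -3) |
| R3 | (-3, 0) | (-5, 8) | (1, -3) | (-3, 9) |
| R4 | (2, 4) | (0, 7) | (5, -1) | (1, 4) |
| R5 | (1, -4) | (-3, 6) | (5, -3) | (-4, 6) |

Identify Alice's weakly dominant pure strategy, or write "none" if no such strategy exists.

R4 vs R1: Alpha: 2>-2, Beta: 0>-2, Gamma: 5>3, Delta: 1>-1.
R4 vs R2: Alpha: 2>-2, Beta: 0>-5, Gamma: 5=5, Delta: 1>-2.
R4 vs R3: Alpha: 2>-3, Beta: 0>-5, Gamma: 5>1, Delta: 1>-3.
R4 vs R5: Alpha: 2>1, Beta: 0>-3, Gamma: 5=5, Delta: 1>-4.
R4 is at least as good as every other strategy against every opponent action, so it is weakly dominant.

R4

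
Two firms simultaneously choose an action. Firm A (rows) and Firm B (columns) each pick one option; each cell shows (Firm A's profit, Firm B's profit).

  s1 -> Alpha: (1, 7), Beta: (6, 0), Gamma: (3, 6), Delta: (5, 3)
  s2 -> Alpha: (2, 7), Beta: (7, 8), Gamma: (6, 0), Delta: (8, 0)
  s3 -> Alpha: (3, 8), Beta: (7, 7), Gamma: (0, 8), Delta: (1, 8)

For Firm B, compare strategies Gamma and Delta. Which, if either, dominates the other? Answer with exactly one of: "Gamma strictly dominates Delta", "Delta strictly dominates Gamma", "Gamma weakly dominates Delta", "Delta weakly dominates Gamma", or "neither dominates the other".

Compare Gamma to Delta across each opponent action: s1: 6>3, s2: 0=0, s3: 8=8.
Gamma is at least as good everywhere and strictly better somewhere (tied only at s2, s3), so Gamma weakly but not strictly dominates Delta.

Gamma weakly dominates Delta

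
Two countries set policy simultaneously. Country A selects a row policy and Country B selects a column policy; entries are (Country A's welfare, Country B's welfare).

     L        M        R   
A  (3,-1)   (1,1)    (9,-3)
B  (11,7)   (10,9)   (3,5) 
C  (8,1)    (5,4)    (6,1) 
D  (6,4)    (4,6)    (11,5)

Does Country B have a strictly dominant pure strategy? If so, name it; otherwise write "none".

M vs L: A: 1>-1, B: 9>7, C: 4>1, D: 6>4.
M vs R: A: 1>-3, B: 9>5, C: 4>1, D: 6>5.
M strictly beats every other strategy against every opponent action, so it is strictly dominant.

M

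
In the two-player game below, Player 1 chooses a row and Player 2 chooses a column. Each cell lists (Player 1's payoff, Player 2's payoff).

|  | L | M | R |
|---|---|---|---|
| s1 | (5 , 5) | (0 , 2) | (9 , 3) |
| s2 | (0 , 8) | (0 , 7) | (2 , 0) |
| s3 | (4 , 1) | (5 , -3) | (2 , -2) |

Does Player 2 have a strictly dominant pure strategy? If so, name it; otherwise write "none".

L vs M: s1: 5>2, s2: 8>7, s3: 1>-3.
L vs R: s1: 5>3, s2: 8>0, s3: 1>-2.
L strictly beats every other strategy against every opponent action, so it is strictly dominant.

L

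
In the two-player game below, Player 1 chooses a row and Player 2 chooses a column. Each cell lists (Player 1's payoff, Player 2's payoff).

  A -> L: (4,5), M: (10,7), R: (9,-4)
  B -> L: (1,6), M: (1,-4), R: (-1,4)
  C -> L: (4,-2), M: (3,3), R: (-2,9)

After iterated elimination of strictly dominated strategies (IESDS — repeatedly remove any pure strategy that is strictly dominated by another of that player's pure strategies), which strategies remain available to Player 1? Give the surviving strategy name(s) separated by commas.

Row B is eliminated: A beats it against every remaining column (L: 4>1, M: 10>1, R: 9>-1).
Column L is eliminated: M beats it against every remaining row (A: 7>5, C: 3>-2).
Row C is eliminated: A beats it against every remaining column (M: 10>3, R: 9>-2).
For Player 2, M strictly dominates R on the remaining rows (A: 7>-4); eliminate R.
Among the remaining strategies, none is strictly dominated by another pure strategy of the same player, so the elimination stops.
Surviving strategies — Player 1: {A}; Player 2: {M}.

A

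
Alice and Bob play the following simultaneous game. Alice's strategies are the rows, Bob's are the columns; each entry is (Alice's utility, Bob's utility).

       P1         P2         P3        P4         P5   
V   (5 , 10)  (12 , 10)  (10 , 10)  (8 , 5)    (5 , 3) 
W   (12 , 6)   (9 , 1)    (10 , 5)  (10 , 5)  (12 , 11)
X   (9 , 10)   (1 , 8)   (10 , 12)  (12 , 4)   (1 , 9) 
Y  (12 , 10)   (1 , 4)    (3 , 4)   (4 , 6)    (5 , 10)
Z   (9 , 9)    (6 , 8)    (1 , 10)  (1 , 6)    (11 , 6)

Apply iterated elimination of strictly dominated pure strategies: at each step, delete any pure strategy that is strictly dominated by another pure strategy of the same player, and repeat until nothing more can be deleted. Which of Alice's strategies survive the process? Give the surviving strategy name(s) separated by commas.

Alice's strategy Z is strictly dominated by W (P1: 12>9, P2: 9>6, P3: 10>1, P4: 10>1, P5: 12>11) and is removed.
For Bob, P1 strictly dominates P4 on the remaining rows (V: 10>5, W: 6>5, X: 10>4, Y: 10>6); eliminate P4.
Among the remaining strategies, none is strictly dominated by another pure strategy of the same player, so the elimination stops.
Surviving strategies — Alice: {V, W, X, Y}; Bob: {P1, P2, P3, P5}.

V, W, X, Y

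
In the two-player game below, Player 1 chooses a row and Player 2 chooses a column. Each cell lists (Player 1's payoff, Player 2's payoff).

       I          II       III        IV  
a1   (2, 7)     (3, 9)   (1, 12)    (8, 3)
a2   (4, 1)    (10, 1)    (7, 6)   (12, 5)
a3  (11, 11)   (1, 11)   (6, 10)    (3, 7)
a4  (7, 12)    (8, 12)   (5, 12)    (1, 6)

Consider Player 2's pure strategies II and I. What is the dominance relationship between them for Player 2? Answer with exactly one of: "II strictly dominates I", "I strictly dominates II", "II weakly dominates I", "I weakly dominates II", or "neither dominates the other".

II weakly dominates I

Compare II to I across each opponent action: a1: 9>7, a2: 1=1, a3: 11=11, a4: 12=12.
II is at least as good everywhere and strictly better somewhere (tied only at a2, a3, a4), so II weakly but not strictly dominates I.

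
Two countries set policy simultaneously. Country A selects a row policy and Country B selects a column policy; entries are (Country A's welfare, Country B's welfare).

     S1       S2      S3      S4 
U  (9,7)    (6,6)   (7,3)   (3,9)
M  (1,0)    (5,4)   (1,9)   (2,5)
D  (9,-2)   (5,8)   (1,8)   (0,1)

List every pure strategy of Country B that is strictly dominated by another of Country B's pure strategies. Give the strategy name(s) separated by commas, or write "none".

S1

S4 strictly dominates S1 — U: 9>7, M: 5>0, D: 1>-2.
S2: no other strategy beats it everywhere (S1 at M (4>0); S3 at U (6>3); S4 at D (8>1)).
Nothing dominates S3: S1 at M (9>0); S2 at M (9>4); S4 at M (9>5).
S4: no other strategy beats it everywhere (S1 at U (9>7); S2 at U (9>6); S3 at U (9>3)).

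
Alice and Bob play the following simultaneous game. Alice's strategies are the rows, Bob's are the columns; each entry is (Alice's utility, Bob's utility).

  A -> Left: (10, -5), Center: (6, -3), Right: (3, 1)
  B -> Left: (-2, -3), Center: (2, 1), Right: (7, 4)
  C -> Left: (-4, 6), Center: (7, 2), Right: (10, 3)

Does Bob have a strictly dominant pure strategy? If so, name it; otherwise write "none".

Left fails to dominate Center at A (-5<-3).
Center fails to dominate Left at C (2<6).
Right fails to dominate Left at C (3<6).
No single strategy dominates all the others.

none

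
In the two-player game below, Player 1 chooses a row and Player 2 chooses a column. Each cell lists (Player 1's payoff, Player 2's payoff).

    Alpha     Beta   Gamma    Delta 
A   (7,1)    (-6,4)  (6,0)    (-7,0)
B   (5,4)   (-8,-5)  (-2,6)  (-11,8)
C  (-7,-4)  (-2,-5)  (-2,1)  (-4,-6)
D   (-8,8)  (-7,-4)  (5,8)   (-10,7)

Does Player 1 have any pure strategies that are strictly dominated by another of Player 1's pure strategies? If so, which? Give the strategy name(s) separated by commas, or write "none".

A is not dominated — it holds its own against B at Alpha (7>5); C at Alpha (7>-7); D at Alpha (7>-8).
B is strictly dominated by A (Alpha: 7>5, Beta: -6>-8, Gamma: 6>-2, Delta: -7>-11).
C is not dominated — it holds its own against A at Beta (-2>-6); B at Beta (-2>-8); D at Alpha (-7>-8).
D is strictly dominated by A (Alpha: 7>-8, Beta: -6>-7, Gamma: 6>5, Delta: -7>-10).

B, D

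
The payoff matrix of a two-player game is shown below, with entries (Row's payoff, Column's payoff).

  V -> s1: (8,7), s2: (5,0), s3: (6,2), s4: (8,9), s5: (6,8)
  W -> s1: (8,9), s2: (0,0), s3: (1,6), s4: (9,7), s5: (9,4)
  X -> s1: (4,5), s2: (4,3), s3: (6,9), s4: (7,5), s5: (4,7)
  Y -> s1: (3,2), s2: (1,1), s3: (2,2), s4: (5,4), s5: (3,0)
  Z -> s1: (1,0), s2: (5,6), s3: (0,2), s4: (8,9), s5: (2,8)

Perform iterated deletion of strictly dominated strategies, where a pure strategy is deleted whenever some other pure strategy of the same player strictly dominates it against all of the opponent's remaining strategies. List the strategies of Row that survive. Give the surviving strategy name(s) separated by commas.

Row Y is eliminated: V beats it against every remaining column (s1: 8>3, s2: 5>1, s3: 6>2, s4: 8>5, s5: 6>3).
Column s2 is eliminated: s4 beats it against every remaining row (V: 9>0, W: 7>0, X: 5>3, Z: 9>6).
For Row, W strictly dominates Z on the remaining columns (s1: 8>1, s3: 1>0, s4: 9>8, s5: 9>2); eliminate Z.
Among the remaining strategies, none is strictly dominated by another pure strategy of the same player, so the elimination stops.
Surviving strategies — Row: {V, W, X}; Column: {s1, s3, s4, s5}.

V, W, X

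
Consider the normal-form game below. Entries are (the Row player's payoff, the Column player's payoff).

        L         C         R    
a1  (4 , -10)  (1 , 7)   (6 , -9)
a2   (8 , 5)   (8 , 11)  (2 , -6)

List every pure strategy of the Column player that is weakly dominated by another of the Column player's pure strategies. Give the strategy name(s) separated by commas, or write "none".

C weakly dominates L — a1: 7>-10, a2: 11>5.
C is not dominated — it holds its own against L at a1 (7>-10); R at a1 (7>-9).
R: dominated, since C does at least as well everywhere (a1: 7>-9, a2: 11>-6).

L, R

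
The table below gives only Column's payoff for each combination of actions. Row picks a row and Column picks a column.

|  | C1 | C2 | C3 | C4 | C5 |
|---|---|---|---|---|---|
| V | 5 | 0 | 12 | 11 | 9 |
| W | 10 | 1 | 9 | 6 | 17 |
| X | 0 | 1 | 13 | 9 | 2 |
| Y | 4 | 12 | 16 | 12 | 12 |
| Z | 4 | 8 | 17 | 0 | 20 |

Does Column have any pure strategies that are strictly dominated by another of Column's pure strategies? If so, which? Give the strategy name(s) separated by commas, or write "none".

C1, C2, C4

C5 strictly dominates C1 — V: 9>5, W: 17>10, X: 2>0, Y: 12>4, Z: 20>4.
C2 is strictly dominated by C3 (V: 12>0, W: 9>1, X: 13>1, Y: 16>12, Z: 17>8).
C3 is not dominated — it holds its own against C1 at V (12>5); C2 at V (12>0); C4 at V (12>11); C5 at V (12>9).
C4 is strictly dominated by C3 (V: 12>11, W: 9>6, X: 13>9, Y: 16>12, Z: 17>0).
Nothing dominates C5: C1 at V (9>5); C2 at V (9>0); C3 at W (17>9); C4 at W (17>6).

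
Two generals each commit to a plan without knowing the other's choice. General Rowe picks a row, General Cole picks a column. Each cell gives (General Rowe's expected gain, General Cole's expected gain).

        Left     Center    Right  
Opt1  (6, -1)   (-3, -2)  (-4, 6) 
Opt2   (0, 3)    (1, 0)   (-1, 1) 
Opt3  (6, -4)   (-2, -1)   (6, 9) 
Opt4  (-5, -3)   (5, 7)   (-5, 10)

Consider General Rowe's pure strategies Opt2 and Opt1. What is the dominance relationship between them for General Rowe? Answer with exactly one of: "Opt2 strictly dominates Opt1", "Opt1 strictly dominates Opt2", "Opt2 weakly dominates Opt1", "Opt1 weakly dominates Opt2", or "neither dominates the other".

Compare Opt2 to Opt1 across every action of General Cole: Left: 0<6, Center: 1>-3, Right: -1>-4.
Opt2 does better at Center, Right but worse at Left; neither strategy dominates the other.

neither dominates the other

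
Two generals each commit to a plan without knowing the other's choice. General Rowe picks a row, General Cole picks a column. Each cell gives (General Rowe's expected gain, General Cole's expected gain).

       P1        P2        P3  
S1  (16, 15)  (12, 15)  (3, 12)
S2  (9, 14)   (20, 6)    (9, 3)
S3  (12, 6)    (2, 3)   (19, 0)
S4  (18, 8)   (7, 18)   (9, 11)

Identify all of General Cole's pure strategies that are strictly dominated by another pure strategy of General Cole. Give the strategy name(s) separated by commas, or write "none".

P3

Nothing dominates P1: P2 at S1 (15=15); P3 at S1 (15>12).
P2: no other strategy beats it everywhere (P1 at S1 (15=15); P3 at S1 (15>12)).
P3: dominated, since P2 does at least as well everywhere (S1: 15>12, S2: 6>3, S3: 3>0, S4: 18>11).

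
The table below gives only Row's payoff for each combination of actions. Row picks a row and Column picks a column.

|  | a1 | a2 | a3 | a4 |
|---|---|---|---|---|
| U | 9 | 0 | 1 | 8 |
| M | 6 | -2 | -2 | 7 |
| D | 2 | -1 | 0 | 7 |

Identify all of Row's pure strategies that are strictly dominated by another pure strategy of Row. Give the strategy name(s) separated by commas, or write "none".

U: no other strategy beats it everywhere (M at a1 (9>6); D at a1 (9>2)).
M: dominated, since U does at least as well everywhere (a1: 9>6, a2: 0>-2, a3: 1>-2, a4: 8>7).
D is strictly dominated by U (a1: 9>2, a2: 0>-1, a3: 1>0, a4: 8>7).

M, D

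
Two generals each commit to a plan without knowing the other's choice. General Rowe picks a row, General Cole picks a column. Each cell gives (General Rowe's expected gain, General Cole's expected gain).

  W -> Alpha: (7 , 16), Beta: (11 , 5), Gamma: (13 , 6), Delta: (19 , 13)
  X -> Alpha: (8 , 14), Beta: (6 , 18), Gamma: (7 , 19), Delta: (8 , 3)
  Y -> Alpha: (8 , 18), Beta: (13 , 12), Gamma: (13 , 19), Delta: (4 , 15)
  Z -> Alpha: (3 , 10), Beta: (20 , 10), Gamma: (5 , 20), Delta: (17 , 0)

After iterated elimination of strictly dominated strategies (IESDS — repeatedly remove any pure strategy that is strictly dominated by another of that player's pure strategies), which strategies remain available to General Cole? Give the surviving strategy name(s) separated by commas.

For General Cole, Gamma strictly dominates Beta on the remaining rows (W: 6>5, X: 19>18, Y: 19>12, Z: 20>10); eliminate Beta.
Row Z is eliminated: W beats it against every remaining column (Alpha: 7>3, Gamma: 13>5, Delta: 19>17).
For General Cole, Alpha strictly dominates Delta on the remaining rows (W: 16>13, X: 14>3, Y: 18>15); eliminate Delta.
Among the remaining strategies, none is strictly dominated by another pure strategy of the same player, so the elimination stops.
Surviving strategies — General Rowe: {W, X, Y}; General Cole: {Alpha, Gamma}.

Alpha, Gamma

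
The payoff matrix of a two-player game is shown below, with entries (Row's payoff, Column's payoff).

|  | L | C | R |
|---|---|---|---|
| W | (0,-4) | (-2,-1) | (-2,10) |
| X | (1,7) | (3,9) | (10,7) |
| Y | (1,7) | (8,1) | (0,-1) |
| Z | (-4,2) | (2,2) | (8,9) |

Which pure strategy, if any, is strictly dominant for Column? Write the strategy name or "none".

L fails to dominate C at W (-4<-1).
C fails to dominate L at Y (1<7).
R fails to dominate L at X (7=7).
No single strategy dominates all the others.

none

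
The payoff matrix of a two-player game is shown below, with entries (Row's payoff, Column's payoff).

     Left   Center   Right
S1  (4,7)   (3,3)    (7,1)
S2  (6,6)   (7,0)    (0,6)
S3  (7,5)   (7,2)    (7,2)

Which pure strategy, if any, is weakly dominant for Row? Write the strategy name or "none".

S3

S3 vs S1: Left: 7>4, Center: 7>3, Right: 7=7.
S3 vs S2: Left: 7>6, Center: 7=7, Right: 7>0.
S3 is at least as good as every other strategy against every opponent action, so it is weakly dominant.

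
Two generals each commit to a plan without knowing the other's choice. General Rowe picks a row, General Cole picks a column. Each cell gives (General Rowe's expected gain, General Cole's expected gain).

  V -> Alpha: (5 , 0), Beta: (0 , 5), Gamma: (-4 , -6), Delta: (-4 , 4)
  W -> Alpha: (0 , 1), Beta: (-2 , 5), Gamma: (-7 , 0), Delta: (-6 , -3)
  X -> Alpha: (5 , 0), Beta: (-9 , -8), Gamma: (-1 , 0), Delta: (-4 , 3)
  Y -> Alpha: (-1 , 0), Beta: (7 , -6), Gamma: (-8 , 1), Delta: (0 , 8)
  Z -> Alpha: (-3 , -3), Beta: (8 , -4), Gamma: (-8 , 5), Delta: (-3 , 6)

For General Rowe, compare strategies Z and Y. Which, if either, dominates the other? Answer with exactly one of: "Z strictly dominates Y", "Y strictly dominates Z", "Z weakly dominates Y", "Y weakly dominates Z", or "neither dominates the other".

neither dominates the other

Compare Z to Y across each opponent action: Alpha: -3<-1, Beta: 8>7, Gamma: -8=-8, Delta: -3<0.
Z does better at Beta but worse at Alpha, Delta; neither strategy dominates the other.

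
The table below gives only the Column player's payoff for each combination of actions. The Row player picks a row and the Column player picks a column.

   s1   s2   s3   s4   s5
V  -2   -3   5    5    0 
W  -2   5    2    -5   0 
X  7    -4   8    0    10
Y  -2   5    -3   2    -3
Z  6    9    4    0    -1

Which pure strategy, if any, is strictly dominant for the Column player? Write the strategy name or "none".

none

s1 fails to dominate s2 at W (-2<5).
s2 fails to dominate s1 at V (-3<-2).
s3 fails to dominate s1 at Y (-3<-2).
s4 fails to dominate s1 at W (-5<-2).
s5 fails to dominate s1 at Y (-3<-2).
No single strategy dominates all the others.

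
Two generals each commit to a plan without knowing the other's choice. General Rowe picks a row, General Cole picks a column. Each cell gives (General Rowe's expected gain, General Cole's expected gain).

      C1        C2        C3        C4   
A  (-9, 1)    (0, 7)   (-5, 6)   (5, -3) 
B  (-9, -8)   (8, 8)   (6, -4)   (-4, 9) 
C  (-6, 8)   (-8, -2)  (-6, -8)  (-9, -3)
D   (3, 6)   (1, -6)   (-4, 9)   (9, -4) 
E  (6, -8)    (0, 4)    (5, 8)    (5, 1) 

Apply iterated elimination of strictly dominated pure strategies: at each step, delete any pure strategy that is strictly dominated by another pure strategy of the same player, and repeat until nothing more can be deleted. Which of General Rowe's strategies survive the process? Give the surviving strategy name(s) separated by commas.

Row A is eliminated: D beats it against every remaining column (C1: 3>-9, C2: 1>0, C3: -4>-5, C4: 9>5).
For General Rowe, D strictly dominates C on the remaining columns (C1: 3>-6, C2: 1>-8, C3: -4>-6, C4: 9>-9); eliminate C.
General Cole's strategy C1 is strictly dominated by C3 (B: -4>-8, D: 9>6, E: 8>-8) and is removed.
Among the remaining strategies, none is strictly dominated by another pure strategy of the same player, so the elimination stops.
Surviving strategies — General Rowe: {B, D, E}; General Cole: {C2, C3, C4}.

B, D, E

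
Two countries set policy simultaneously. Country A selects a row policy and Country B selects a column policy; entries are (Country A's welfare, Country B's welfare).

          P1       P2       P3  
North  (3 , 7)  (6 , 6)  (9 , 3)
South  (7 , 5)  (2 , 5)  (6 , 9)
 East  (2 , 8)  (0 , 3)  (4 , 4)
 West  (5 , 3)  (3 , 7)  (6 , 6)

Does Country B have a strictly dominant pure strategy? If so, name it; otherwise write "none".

none

P1 fails to dominate P2 at South (5=5).
P2 fails to dominate P1 at North (6<7).
P3 fails to dominate P1 at North (3<7).
No single strategy dominates all the others.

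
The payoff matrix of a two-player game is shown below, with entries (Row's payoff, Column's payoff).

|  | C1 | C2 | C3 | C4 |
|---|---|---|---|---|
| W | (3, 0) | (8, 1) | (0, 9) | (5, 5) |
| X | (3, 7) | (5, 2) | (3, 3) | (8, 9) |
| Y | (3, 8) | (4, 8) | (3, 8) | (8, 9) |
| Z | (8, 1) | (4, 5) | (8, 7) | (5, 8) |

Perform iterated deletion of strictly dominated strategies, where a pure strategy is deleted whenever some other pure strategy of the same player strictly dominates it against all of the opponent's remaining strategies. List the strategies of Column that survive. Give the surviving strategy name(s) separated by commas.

Column C1 is eliminated: C4 beats it against every remaining row (W: 5>0, X: 9>7, Y: 9>8, Z: 8>1).
Column C2 is eliminated: C4 beats it against every remaining row (W: 5>1, X: 9>2, Y: 9>8, Z: 8>5).
Row's strategy W is strictly dominated by X (C3: 3>0, C4: 8>5) and is removed.
For Column, C4 strictly dominates C3 on the remaining rows (X: 9>3, Y: 9>8, Z: 8>7); eliminate C3.
Row Z is eliminated: X beats it against every remaining column (C4: 8>5).
Among the remaining strategies, none is strictly dominated by another pure strategy of the same player, so the elimination stops.
Surviving strategies — Row: {X, Y}; Column: {C4}.

C4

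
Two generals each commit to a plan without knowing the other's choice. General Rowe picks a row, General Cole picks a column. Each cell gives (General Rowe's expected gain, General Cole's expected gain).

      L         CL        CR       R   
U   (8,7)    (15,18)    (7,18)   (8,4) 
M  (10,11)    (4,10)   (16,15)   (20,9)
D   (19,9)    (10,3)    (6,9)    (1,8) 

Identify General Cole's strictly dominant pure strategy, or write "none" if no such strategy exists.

L fails to dominate CL at U (7<18).
CL fails to dominate L at M (10<11).
CR fails to dominate L at D (9=9).
R fails to dominate L at U (4<7).
No single strategy dominates all the others.

none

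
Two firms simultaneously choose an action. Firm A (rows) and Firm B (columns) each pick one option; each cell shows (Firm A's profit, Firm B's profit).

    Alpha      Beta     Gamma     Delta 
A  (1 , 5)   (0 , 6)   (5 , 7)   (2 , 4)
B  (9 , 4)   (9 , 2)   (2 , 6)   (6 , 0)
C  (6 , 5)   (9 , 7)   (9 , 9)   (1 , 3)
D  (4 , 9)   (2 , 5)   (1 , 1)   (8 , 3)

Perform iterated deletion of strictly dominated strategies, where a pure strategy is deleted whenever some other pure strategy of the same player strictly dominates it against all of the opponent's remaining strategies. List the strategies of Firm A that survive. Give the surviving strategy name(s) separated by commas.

For Firm B, Alpha strictly dominates Delta on the remaining rows (A: 5>4, B: 4>0, C: 5>3, D: 9>3); eliminate Delta.
Firm A's strategy A is strictly dominated by C (Alpha: 6>1, Beta: 9>0, Gamma: 9>5) and is removed.
For Firm A, B strictly dominates D on the remaining columns (Alpha: 9>4, Beta: 9>2, Gamma: 2>1); eliminate D.
For Firm B, Gamma strictly dominates Alpha on the remaining rows (B: 6>4, C: 9>5); eliminate Alpha.
For Firm B, Gamma strictly dominates Beta on the remaining rows (B: 6>2, C: 9>7); eliminate Beta.
Firm A's strategy B is strictly dominated by C (Gamma: 9>2) and is removed.
Among the remaining strategies, none is strictly dominated by another pure strategy of the same player, so the elimination stops.
Surviving strategies — Firm A: {C}; Firm B: {Gamma}.

C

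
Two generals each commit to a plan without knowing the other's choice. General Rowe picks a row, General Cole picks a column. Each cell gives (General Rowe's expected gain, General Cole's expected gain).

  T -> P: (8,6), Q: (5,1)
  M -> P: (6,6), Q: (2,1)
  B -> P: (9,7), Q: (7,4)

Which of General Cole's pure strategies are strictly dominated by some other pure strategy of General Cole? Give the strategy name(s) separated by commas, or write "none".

Q

P: no other strategy beats it everywhere (Q at T (6>1)).
Q is strictly dominated by P (T: 6>1, M: 6>1, B: 7>4).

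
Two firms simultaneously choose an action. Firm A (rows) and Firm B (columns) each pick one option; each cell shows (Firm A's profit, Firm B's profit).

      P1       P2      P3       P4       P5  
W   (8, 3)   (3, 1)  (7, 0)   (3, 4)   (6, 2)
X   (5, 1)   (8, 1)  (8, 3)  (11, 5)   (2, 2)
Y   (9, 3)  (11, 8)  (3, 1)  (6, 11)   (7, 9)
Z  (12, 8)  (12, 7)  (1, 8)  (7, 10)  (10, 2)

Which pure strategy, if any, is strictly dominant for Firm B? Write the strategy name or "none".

P4

P4 vs P1: W: 4>3, X: 5>1, Y: 11>3, Z: 10>8.
P4 vs P2: W: 4>1, X: 5>1, Y: 11>8, Z: 10>7.
P4 vs P3: W: 4>0, X: 5>3, Y: 11>1, Z: 10>8.
P4 vs P5: W: 4>2, X: 5>2, Y: 11>9, Z: 10>2.
P4 strictly beats every other strategy against every opponent action, so it is strictly dominant.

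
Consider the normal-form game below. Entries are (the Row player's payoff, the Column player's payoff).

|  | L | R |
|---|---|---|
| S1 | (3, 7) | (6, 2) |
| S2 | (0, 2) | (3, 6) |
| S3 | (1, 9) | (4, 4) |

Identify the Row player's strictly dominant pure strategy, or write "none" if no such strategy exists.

S1 vs S2: L: 3>0, R: 6>3.
S1 vs S3: L: 3>1, R: 6>4.
S1 strictly beats every other strategy against every opponent action, so it is strictly dominant.

S1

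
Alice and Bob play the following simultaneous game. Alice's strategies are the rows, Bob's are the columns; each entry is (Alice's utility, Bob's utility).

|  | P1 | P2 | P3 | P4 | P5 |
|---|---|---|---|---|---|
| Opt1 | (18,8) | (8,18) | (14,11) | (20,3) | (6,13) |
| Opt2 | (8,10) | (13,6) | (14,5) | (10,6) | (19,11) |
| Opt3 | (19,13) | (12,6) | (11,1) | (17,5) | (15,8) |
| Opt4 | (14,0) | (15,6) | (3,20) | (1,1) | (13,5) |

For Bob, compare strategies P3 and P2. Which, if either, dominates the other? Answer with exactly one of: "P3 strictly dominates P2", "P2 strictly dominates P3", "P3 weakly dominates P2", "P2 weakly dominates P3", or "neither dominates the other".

Compare P3 to P2 across each choice by Alice: Opt1: 11<18, Opt2: 5<6, Opt3: 1<6, Opt4: 20>6.
P3 does better at Opt4 but worse at Opt1, Opt2, Opt3; neither strategy dominates the other.

neither dominates the other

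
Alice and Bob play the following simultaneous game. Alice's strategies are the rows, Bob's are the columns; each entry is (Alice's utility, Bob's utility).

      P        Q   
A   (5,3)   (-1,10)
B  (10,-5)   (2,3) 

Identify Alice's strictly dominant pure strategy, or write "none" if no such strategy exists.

B vs A: P: 10>5, Q: 2>-1.
B strictly beats every other strategy against every opponent action, so it is strictly dominant.

B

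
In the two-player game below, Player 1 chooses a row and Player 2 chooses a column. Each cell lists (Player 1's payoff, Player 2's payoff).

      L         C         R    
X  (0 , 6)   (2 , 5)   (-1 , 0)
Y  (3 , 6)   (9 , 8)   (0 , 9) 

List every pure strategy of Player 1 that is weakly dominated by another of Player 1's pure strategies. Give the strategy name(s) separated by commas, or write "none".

X: dominated, since Y does at least as well everywhere (L: 3>0, C: 9>2, R: 0>-1).
Nothing dominates Y: X at L (3>0).

X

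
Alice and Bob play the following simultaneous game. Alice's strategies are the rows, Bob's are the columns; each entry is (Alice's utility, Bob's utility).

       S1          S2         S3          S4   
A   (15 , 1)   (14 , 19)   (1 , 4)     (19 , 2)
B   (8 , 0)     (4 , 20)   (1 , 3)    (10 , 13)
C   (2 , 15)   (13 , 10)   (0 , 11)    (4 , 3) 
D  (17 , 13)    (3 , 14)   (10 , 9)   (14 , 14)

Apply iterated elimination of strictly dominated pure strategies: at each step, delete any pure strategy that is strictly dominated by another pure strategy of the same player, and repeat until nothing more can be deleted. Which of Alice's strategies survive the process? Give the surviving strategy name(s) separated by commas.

Alice's strategy C is strictly dominated by A (S1: 15>2, S2: 14>13, S3: 1>0, S4: 19>4) and is removed.
Bob's strategy S1 is strictly dominated by S2 (A: 19>1, B: 20>0, D: 14>13) and is removed.
For Bob, S2 strictly dominates S3 on the remaining rows (A: 19>4, B: 20>3, D: 14>9); eliminate S3.
Row B is eliminated: A beats it against every remaining column (S2: 14>4, S4: 19>10).
For Alice, A strictly dominates D on the remaining columns (S2: 14>3, S4: 19>14); eliminate D.
Column S4 is eliminated: S2 beats it against every remaining row (A: 19>2).
Among the remaining strategies, none is strictly dominated by another pure strategy of the same player, so the elimination stops.
Surviving strategies — Alice: {A}; Bob: {S2}.

A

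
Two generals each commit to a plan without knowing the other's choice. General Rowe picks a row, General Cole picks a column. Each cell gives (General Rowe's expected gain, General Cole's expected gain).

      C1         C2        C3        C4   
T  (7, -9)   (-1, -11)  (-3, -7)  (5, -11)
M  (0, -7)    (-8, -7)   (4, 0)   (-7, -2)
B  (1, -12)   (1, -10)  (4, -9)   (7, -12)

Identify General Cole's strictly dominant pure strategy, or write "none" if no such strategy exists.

C3

C3 vs C1: T: -7>-9, M: 0>-7, B: -9>-12.
C3 vs C2: T: -7>-11, M: 0>-7, B: -9>-10.
C3 vs C4: T: -7>-11, M: 0>-2, B: -9>-12.
C3 strictly beats every other strategy against every opponent action, so it is strictly dominant.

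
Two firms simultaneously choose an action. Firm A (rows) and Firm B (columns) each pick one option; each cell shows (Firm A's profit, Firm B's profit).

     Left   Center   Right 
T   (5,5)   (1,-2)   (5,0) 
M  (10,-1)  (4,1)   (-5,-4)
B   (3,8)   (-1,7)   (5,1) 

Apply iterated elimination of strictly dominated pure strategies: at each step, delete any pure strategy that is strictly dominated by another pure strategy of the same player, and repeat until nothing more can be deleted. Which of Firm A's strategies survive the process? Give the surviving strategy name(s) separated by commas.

M

Firm B's strategy Right is strictly dominated by Left (T: 5>0, M: -1>-4, B: 8>1) and is removed.
Row T is eliminated: M beats it against every remaining column (Left: 10>5, Center: 4>1).
Firm A's strategy B is strictly dominated by M (Left: 10>3, Center: 4>-1) and is removed.
Column Left is eliminated: Center beats it against every remaining row (M: 1>-1).
Among the remaining strategies, none is strictly dominated by another pure strategy of the same player, so the elimination stops.
Surviving strategies — Firm A: {M}; Firm B: {Center}.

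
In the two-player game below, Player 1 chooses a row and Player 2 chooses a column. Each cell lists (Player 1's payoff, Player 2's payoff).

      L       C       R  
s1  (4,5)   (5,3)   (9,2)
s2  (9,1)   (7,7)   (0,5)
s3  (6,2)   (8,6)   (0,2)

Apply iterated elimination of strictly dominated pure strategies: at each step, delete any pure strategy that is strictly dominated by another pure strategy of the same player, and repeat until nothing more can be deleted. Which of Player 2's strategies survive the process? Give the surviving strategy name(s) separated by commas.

C

Player 2's strategy R is strictly dominated by C (s1: 3>2, s2: 7>5, s3: 6>2) and is removed.
For Player 1, s2 strictly dominates s1 on the remaining columns (L: 9>4, C: 7>5); eliminate s1.
Column L is eliminated: C beats it against every remaining row (s2: 7>1, s3: 6>2).
For Player 1, s3 strictly dominates s2 on the remaining columns (C: 8>7); eliminate s2.
Among the remaining strategies, none is strictly dominated by another pure strategy of the same player, so the elimination stops.
Surviving strategies — Player 1: {s3}; Player 2: {C}.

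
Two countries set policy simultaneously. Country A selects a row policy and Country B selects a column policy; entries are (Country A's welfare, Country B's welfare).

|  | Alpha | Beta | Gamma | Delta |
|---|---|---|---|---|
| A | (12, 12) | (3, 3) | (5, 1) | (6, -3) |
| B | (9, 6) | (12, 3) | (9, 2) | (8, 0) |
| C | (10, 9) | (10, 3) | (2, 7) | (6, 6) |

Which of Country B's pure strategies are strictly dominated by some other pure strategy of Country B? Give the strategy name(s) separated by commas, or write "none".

Alpha is not dominated — it holds its own against Beta at A (12>3); Gamma at A (12>1); Delta at A (12>-3).
Alpha strictly dominates Beta — A: 12>3, B: 6>3, C: 9>3.
Gamma: dominated, since Alpha does at least as well everywhere (A: 12>1, B: 6>2, C: 9>7).
Delta: dominated, since Alpha does at least as well everywhere (A: 12>-3, B: 6>0, C: 9>6).

Beta, Gamma, Delta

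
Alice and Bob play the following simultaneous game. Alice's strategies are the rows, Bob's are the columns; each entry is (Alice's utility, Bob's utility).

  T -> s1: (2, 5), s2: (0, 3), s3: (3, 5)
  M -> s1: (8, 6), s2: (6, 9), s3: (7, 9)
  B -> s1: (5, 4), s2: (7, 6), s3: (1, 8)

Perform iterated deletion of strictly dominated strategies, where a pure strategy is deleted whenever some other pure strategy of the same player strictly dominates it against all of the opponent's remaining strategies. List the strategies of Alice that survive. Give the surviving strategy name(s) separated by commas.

M, B

Row T is eliminated: M beats it against every remaining column (s1: 8>2, s2: 6>0, s3: 7>3).
For Bob, s2 strictly dominates s1 on the remaining rows (M: 9>6, B: 6>4); eliminate s1.
Among the remaining strategies, none is strictly dominated by another pure strategy of the same player, so the elimination stops.
Surviving strategies — Alice: {M, B}; Bob: {s2, s3}.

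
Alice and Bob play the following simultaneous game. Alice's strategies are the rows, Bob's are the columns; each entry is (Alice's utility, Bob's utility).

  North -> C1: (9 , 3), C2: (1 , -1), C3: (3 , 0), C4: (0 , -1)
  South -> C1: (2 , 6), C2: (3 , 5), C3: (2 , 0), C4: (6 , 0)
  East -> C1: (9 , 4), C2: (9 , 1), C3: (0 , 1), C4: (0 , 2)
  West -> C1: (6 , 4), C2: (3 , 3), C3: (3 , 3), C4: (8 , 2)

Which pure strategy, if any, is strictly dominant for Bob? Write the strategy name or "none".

C1

C1 vs C2: North: 3>-1, South: 6>5, East: 4>1, West: 4>3.
C1 vs C3: North: 3>0, South: 6>0, East: 4>1, West: 4>3.
C1 vs C4: North: 3>-1, South: 6>0, East: 4>2, West: 4>2.
C1 strictly beats every other strategy against every opponent action, so it is strictly dominant.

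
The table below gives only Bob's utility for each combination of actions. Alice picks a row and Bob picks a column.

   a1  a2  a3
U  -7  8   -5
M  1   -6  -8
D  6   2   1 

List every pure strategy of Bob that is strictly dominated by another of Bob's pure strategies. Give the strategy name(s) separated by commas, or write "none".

a3

a1 is not dominated — it holds its own against a2 at M (1>-6); a3 at M (1>-8).
Nothing dominates a2: a1 at U (8>-7); a3 at U (8>-5).
a3 is strictly dominated by a2 (U: 8>-5, M: -6>-8, D: 2>1).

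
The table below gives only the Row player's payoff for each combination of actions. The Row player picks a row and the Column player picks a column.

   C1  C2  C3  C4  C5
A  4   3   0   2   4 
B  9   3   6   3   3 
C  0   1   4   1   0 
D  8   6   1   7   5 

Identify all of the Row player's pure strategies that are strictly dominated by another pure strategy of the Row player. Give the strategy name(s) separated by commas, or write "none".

D strictly dominates A — C1: 8>4, C2: 6>3, C3: 1>0, C4: 7>2, C5: 5>4.
B is not dominated — it holds its own against A at C1 (9>4); C at C1 (9>0); D at C1 (9>8).
C is strictly dominated by B (C1: 9>0, C2: 3>1, C3: 6>4, C4: 3>1, C5: 3>0).
D is not dominated — it holds its own against A at C1 (8>4); B at C2 (6>3); C at C1 (8>0).

A, C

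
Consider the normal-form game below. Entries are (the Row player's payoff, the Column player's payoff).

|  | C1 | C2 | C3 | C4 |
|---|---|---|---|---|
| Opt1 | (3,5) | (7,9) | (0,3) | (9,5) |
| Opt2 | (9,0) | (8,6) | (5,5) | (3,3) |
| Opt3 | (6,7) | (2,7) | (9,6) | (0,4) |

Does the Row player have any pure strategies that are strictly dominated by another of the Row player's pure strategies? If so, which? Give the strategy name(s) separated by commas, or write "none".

Nothing dominates Opt1: Opt2 at C4 (9>3); Opt3 at C2 (7>2).
Nothing dominates Opt2: Opt1 at C1 (9>3); Opt3 at C1 (9>6).
Opt3 is not dominated — it holds its own against Opt1 at C1 (6>3); Opt2 at C3 (9>5).

none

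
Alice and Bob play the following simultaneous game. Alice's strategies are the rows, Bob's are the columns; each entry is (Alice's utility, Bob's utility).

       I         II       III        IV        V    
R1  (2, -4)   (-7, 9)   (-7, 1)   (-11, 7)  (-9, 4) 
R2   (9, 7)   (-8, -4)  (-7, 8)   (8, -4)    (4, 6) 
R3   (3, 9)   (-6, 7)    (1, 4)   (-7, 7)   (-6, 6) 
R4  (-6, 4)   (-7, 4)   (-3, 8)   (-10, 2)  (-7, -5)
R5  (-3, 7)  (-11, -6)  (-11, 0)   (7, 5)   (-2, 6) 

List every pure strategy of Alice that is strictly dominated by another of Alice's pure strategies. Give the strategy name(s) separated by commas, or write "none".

R3 strictly dominates R1 — I: 3>2, II: -6>-7, III: 1>-7, IV: -7>-11, V: -6>-9.
R2: no other strategy beats it everywhere (R1 at I (9>2); R3 at I (9>3); R4 at I (9>-6); R5 at I (9>-3)).
Nothing dominates R3: R1 at I (3>2); R2 at II (-6>-8); R4 at I (3>-6); R5 at I (3>-3).
R4: dominated, since R3 does at least as well everywhere (I: 3>-6, II: -6>-7, III: 1>-3, IV: -7>-10, V: -6>-7).
R5: dominated, since R2 does at least as well everywhere (I: 9>-3, II: -8>-11, III: -7>-11, IV: 8>7, V: 4>-2).

R1, R4, R5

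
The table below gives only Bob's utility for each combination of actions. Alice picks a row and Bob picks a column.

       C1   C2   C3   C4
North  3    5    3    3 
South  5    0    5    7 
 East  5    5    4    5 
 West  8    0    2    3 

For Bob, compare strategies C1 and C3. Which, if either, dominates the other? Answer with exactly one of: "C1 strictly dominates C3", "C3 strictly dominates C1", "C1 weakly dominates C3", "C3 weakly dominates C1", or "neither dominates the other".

Compare C1 to C3 across each opponent action: North: 3=3, South: 5=5, East: 5>4, West: 8>2.
C1 is at least as good everywhere and strictly better somewhere (tied only at North, South), so C1 weakly but not strictly dominates C3.

C1 weakly dominates C3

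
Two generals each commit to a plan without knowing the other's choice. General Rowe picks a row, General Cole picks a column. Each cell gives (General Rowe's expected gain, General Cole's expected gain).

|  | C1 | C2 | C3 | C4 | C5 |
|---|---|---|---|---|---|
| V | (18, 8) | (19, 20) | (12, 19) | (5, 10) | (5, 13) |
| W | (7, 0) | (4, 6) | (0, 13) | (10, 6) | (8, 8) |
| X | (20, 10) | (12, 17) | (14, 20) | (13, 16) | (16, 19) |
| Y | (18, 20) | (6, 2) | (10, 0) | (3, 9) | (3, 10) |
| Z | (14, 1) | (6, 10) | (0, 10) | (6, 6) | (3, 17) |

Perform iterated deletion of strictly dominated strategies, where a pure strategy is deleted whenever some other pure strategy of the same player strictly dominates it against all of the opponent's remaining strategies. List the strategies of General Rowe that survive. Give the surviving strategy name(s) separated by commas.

Row W is eliminated: X beats it against every remaining column (C1: 20>7, C2: 12>4, C3: 14>0, C4: 13>10, C5: 16>8).
Row Y is eliminated: X beats it against every remaining column (C1: 20>18, C2: 12>6, C3: 14>10, C4: 13>3, C5: 16>3).
For General Rowe, X strictly dominates Z on the remaining columns (C1: 20>14, C2: 12>6, C3: 14>0, C4: 13>6, C5: 16>3); eliminate Z.
General Cole's strategy C1 is strictly dominated by C2 (V: 20>8, X: 17>10) and is removed.
General Cole's strategy C4 is strictly dominated by C2 (V: 20>10, X: 17>16) and is removed.
For General Cole, C3 strictly dominates C5 on the remaining rows (V: 19>13, X: 20>19); eliminate C5.
Among the remaining strategies, none is strictly dominated by another pure strategy of the same player, so the elimination stops.
Surviving strategies — General Rowe: {V, X}; General Cole: {C2, C3}.

V, X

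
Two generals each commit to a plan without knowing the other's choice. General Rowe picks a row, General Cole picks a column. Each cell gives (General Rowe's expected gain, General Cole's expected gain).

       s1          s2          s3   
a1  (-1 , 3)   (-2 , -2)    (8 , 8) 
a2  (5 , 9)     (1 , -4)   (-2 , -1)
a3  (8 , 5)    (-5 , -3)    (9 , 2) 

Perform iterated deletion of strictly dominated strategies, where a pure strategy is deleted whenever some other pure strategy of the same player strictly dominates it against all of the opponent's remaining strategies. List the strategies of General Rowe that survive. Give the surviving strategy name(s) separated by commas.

a3

Column s2 is eliminated: s1 beats it against every remaining row (a1: 3>-2, a2: 9>-4, a3: 5>-3).
Row a1 is eliminated: a3 beats it against every remaining column (s1: 8>-1, s3: 9>8).
Row a2 is eliminated: a3 beats it against every remaining column (s1: 8>5, s3: 9>-2).
General Cole's strategy s3 is strictly dominated by s1 (a3: 5>2) and is removed.
Among the remaining strategies, none is strictly dominated by another pure strategy of the same player, so the elimination stops.
Surviving strategies — General Rowe: {a3}; General Cole: {s1}.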